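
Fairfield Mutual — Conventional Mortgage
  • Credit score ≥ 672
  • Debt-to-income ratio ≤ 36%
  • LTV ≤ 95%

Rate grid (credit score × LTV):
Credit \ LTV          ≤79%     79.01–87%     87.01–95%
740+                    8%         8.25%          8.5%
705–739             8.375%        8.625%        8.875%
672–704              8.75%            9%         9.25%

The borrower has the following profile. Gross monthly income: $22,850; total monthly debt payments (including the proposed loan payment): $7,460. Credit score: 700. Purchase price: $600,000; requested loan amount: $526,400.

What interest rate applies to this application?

Credit score 700 ≥ 672; DTI = 7,460/22,850 = 32.6% ≤ 36%
LTV: 526,400 ÷ 600,000 = 87.7%, within 95% cap
Credit 700 → row 672–704; LTV 87.7% → column 87.01–95%. Grid cell → 9.25%.

9.25%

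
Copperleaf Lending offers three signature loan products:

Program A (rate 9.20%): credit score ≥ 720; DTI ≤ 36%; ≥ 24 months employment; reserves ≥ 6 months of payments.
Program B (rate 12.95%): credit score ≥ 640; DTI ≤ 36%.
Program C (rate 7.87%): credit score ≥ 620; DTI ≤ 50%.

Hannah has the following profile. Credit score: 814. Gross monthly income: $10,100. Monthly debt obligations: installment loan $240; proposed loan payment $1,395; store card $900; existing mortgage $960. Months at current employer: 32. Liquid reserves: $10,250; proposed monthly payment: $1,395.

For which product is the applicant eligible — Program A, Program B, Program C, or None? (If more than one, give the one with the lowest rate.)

Total debts = (240 + 1,395 + 900 + 960) = 3,495; DTI = 3,495/10,100 = 34.6%.
Reserves = 10,250/1,395 = 7.3 months.
Program A: score 814 ≥ 720; DTI 34.6% ≤ 36%; employment 32 ≥ 24 mo; reserves 7.3 ≥ 6 mo → qualifies.
Program B: score 814 ≥ 640; DTI 34.6% ≤ 36% → qualifies.
Program C: score 814 ≥ 620; DTI 34.6% ≤ 50% → qualifies.
Qualifying: Program A, Program B, Program C. Lowest rate is 7.87% → Program C.

Program C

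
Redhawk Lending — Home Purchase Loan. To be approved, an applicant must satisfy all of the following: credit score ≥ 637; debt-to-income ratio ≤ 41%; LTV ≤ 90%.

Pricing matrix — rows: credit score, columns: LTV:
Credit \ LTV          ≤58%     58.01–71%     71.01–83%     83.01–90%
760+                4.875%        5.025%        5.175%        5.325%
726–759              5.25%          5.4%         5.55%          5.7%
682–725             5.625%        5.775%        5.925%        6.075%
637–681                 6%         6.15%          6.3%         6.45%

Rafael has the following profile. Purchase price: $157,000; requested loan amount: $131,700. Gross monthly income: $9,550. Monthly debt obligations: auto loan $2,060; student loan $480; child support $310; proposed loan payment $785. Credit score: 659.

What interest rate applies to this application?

6.45%

Credit score 659 ≥ 637; Total monthly debts = (2,060 + 480 + 310 + 785) = 3,635. Debt-to-income = 3,635/9,550 = 38.1% — meets 41% limit
Loan-to-value = 131,700/157,000 = 83.9% — pass (90% max)
Row: 659 falls in 637–681. Column: 83.9% falls in 83.01–90%. Rate = 6.45%.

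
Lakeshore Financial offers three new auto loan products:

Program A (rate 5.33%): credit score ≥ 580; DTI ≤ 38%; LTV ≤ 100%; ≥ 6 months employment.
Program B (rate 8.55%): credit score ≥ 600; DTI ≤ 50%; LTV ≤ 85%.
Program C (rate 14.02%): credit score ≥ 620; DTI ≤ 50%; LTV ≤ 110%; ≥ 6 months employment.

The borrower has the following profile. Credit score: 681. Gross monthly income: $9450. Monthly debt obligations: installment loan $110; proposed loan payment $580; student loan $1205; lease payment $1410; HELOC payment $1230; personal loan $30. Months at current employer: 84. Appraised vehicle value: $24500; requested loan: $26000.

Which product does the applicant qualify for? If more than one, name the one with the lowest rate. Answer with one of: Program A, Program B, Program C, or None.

Program C

Total debts = (110 + 580 + 1,205 + 1,410 + 1,230 + 30) = 4,565; DTI = 4,565/9,450 = 48.3%.
LTV = 26,000/24,500 = 106.1%.
Program A: score 681 ≥ 580; DTI 48.3% > 38%; LTV 106.1% > 100%; employment 84 ≥ 6 mo → does not qualify.
Program B: score 681 ≥ 600; DTI 48.3% ≤ 50%; LTV 106.1% > 85% → does not qualify.
Program C: score 681 ≥ 620; DTI 48.3% ≤ 50%; LTV 106.1% ≤ 110%; employment 84 ≥ 6 mo → qualifies.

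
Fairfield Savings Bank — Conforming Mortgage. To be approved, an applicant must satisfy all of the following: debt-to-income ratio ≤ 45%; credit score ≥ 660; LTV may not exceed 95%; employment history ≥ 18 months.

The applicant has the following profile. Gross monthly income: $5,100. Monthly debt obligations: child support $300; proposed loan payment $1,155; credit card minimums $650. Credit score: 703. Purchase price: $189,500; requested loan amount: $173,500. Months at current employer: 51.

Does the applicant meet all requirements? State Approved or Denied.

Approved

Total monthly debts = (300 + 1,155 + 650) = 2,105. Debt-to-income = 2,105/5,100 = 41.3% — meets 45% limit
Credit score 703 ≥ 660 (meets)
LTV: 173,500 ÷ 189,500 = 91.6%, within 95% cap
Employment 51 ≥ 18 months
All criteria satisfied.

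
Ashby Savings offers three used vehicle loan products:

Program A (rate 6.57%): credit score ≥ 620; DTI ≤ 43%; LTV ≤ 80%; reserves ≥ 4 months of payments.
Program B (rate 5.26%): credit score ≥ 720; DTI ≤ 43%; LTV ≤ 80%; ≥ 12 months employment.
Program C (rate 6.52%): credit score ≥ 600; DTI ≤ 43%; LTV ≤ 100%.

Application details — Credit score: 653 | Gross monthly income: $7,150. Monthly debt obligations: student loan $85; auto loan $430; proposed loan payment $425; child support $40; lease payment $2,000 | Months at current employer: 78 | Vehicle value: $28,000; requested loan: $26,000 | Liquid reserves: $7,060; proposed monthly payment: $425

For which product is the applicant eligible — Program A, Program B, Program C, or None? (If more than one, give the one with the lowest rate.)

Program C

Total debts = (85 + 430 + 425 + 40 + 2,000) = 2,980; DTI = 2,980/7,150 = 41.7%.
LTV = 26,000/28,000 = 92.9%.
Reserves = 7,060/425 = 16.6 months.
Program A: score 653 ≥ 620; DTI 41.7% ≤ 43%; LTV 92.9% > 80%; reserves 16.6 ≥ 4 mo → does not qualify.
Program B: score 653 < 720; DTI 41.7% ≤ 43%; LTV 92.9% > 80%; employment 78 ≥ 12 mo → does not qualify.
Program C: score 653 ≥ 600; DTI 41.7% ≤ 43%; LTV 92.9% ≤ 100% → qualifies.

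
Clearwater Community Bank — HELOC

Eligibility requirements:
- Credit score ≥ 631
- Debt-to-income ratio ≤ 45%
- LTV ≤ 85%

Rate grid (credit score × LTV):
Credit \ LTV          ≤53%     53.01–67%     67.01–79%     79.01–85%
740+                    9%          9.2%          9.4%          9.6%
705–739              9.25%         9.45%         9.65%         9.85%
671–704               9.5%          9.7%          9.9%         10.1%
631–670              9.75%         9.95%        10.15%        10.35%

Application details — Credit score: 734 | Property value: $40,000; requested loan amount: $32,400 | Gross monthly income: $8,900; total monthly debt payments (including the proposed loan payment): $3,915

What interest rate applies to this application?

9.85%

Credit score 734 ≥ 631; Debt-to-income = 3,915/8,900 = 44% — meets 45% limit
LTV = 32,400/40,000 = 81% ≤ 85%
Row: 734 falls in 705–739. Column: 81% falls in 79.01–85%. Rate = 9.85%.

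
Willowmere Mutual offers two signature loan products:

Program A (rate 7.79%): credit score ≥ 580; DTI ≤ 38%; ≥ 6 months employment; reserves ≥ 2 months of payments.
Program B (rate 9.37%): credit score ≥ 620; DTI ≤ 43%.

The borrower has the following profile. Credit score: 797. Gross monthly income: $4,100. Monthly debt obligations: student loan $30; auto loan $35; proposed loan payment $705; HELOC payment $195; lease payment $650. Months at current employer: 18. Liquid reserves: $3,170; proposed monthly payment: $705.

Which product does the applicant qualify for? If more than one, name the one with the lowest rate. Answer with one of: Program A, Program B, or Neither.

Program B

Total debts = (30 + 35 + 705 + 195 + 650) = 1,615; DTI = 1,615/4,100 = 39.4%.
Reserves = 3,170/705 = 4.5 months.
Program A: score 797 ≥ 580; DTI 39.4% > 38%; employment 18 ≥ 6 mo; reserves 4.5 ≥ 2 mo → does not qualify.
Program B: score 797 ≥ 620; DTI 39.4% ≤ 43% → qualifies.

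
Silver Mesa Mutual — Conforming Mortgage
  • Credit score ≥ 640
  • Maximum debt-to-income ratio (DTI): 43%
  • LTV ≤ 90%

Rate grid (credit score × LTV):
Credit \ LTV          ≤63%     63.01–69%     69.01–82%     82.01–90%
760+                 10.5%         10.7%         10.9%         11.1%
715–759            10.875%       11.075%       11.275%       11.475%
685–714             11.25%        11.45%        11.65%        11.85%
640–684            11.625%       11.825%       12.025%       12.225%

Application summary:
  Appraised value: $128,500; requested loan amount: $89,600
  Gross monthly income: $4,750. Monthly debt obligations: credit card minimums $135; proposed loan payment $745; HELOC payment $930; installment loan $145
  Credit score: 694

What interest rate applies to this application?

11.65%

Credit score 694 ≥ 640; Total monthly debts = (135 + 745 + 930 + 145) = 1,955. Debt-to-income = 1,955/4,750 = 41.2% — meets 43% limit
LTV = 89,600/128,500 = 69.7% ≤ 90%
Row: 694 falls in 685–714. Column: 69.7% falls in 69.01–82%. Rate = 11.65%.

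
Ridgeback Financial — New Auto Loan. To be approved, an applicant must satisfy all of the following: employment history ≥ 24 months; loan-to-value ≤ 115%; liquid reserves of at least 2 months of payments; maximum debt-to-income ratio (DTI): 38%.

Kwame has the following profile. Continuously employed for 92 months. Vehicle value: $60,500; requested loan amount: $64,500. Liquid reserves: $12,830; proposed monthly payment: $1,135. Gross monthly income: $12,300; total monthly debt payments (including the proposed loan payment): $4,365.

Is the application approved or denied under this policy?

Approved

Employment 92 ≥ 24 months
LTV = 64,500/60,500 = 106.6% ≤ 115%
Reserves = 12,830/1,135 = 11.3 months ≥ 2
DTI = 4,365/12,300 = 35.5% ≤ 38%
All criteria satisfied.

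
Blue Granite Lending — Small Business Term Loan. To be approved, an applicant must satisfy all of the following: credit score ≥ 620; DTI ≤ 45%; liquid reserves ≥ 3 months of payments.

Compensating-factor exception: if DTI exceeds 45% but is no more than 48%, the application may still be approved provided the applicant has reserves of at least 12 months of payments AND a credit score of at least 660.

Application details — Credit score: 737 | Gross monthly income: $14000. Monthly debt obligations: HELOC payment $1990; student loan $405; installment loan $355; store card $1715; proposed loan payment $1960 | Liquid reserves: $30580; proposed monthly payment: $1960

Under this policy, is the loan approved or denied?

Credit score 737 ≥ 620 (meets base)
Total debts = (1,990 + 405 + 355 + 1,715 + 1,960) = 6,425. DTI: 6,425 ÷ 14,000 = 45.9%, over the 45% base limit.
Liquid reserves cover 30,580/1,960 = 15.6 months — ≥ 3 required
45.9% falls in the override range (45%–48%), so the compensating-factor test applies.
Override check — reserves: 15.6 mo (ok); score: 737 (ok).
Both override conditions satisfied; DTI exception granted.

Approved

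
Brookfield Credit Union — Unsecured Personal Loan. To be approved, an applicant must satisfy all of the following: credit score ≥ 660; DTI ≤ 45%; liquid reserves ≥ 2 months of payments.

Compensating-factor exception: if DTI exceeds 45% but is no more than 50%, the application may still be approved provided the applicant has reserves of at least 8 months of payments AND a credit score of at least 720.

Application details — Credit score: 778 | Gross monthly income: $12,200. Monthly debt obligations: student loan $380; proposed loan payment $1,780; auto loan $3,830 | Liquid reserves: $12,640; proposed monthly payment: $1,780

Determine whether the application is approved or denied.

Credit score 778 ≥ 660 (meets base)
Total debts = (380 + 1,780 + 3,830) = 5,990. DTI = 5,990/12,200 = 49.1% > 45% — standard DTI limit exceeded.
Reserves = 12,640/1,780 = 7.1 months ≥ 2
DTI 49.1% is within the 45%–50% exception band; checking compensating factors.
Reserves 7.1 < 8 months; credit score 778 ≥ 720.
Compensating-factor requirement not fully met.

Denied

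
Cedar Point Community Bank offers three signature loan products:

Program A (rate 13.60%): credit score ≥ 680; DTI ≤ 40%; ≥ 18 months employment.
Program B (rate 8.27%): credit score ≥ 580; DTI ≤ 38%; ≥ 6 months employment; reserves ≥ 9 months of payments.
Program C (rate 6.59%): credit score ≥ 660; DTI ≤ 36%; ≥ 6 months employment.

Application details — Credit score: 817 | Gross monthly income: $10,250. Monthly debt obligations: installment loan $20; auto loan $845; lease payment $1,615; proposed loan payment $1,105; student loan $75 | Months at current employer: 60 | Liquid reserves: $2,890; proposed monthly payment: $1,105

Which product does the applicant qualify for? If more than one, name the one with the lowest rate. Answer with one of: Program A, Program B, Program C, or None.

Total debts = (20 + 845 + 1,615 + 1,105 + 75) = 3,660; DTI = 3,660/10,250 = 35.7%.
Reserves = 2,890/1,105 = 2.6 months.
Program A: score 817 ≥ 680; DTI 35.7% ≤ 40%; employment 60 ≥ 18 mo → qualifies.
Program B: score 817 ≥ 580; DTI 35.7% ≤ 38%; employment 60 ≥ 6 mo; reserves 2.6 < 9 mo → does not qualify.
Program C: score 817 ≥ 660; DTI 35.7% ≤ 36%; employment 60 ≥ 6 mo → qualifies.
Qualifying: Program A, Program C. Lowest rate is 6.59% → Program C.

Program C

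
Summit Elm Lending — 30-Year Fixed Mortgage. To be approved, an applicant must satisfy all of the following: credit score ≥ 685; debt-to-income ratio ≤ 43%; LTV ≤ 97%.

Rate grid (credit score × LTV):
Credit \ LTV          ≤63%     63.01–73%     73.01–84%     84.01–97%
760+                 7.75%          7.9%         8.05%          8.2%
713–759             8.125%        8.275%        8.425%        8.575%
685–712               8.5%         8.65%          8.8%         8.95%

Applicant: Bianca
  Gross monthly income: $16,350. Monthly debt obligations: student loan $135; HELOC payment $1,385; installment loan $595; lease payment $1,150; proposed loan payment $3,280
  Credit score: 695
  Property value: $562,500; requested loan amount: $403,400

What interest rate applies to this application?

8.65%

Credit score 695 ≥ 685; Total monthly debts = (135 + 1,385 + 595 + 1,150 + 3,280) = 6,545. DTI = 6,545/16,350 = 40% ≤ 43%
LTV: 403,400 ÷ 562,500 = 71.7%, within 97% cap
Score 695 is in the 685–712 band; LTV 71.7% is in the 63.01–73% band → 8.65%.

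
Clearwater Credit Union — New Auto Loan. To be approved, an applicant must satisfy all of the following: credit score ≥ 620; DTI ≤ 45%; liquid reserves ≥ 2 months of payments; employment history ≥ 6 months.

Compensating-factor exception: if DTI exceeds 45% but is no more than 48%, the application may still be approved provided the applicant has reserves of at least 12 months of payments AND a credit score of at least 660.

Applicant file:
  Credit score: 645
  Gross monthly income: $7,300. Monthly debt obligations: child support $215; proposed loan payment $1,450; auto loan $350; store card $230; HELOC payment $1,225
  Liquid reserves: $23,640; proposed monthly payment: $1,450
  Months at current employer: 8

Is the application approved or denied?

Credit score 645 ≥ 620 (meets base)
Total debts = (215 + 1,450 + 350 + 230 + 1,225) = 3,470. DTI: 3,470 ÷ 7,300 = 47.5%, over the 45% base limit.
Reserves = 23,640/1,450 = 16.3 months ≥ 2
Employment 8 ≥ 6 months
47.5% falls in the override range (45%–48%), so the compensating-factor test applies.
Override check — reserves: 16.3 mo (ok); score: 645 (below 660).
Override conditions not both satisfied; exception does not apply.

Denied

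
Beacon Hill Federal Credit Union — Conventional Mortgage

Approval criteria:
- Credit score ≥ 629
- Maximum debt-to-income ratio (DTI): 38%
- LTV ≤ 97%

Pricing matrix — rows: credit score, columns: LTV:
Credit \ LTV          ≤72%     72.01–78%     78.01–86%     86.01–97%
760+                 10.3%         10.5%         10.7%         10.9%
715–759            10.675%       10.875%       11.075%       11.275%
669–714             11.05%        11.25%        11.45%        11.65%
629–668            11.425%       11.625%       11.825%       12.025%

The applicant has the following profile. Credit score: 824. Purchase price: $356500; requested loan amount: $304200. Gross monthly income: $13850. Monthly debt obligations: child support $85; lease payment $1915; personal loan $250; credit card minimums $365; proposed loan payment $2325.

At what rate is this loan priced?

Credit score 824 ≥ 629; Total monthly debts = (85 + 1,915 + 250 + 365 + 2,325) = 4,940. Debt-to-income = 4,940/13,850 = 35.7% — meets 38% limit
LTV: 304,200 ÷ 356,500 = 85.3%, within 97% cap
Row: 824 falls in 760+. Column: 85.3% falls in 78.01–86%. Rate = 10.7%.

10.7%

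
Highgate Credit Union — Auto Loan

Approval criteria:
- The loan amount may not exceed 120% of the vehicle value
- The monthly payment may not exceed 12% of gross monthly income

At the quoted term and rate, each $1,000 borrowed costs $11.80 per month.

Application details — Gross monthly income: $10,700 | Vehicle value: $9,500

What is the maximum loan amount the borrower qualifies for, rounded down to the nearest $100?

Payment cap: 12% × $10,700 = $1,284/month.
At $11.80 per $1,000, that supports 1,284/11.80 × 1,000 ≈ $108,813 → $108,800.
LTV cap: 120% × $9,500 = $11,400 → $11,400.
Binding constraint: loan-to-value.

$11,400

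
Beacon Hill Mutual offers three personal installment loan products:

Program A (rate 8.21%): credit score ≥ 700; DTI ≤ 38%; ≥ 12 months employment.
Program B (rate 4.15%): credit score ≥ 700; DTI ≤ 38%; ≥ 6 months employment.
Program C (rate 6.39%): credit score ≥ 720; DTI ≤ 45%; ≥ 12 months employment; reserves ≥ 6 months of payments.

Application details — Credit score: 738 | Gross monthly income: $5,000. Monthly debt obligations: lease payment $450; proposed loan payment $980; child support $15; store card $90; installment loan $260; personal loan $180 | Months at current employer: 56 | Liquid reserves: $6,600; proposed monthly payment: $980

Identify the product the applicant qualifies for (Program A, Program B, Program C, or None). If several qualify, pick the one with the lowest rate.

Program C

Total debts = (450 + 980 + 15 + 90 + 260 + 180) = 1,975; DTI = 1,975/5,000 = 39.5%.
Reserves = 6,600/980 = 6.7 months.
Program A: score 738 ≥ 700; DTI 39.5% > 38%; employment 56 ≥ 12 mo → does not qualify.
Program B: score 738 ≥ 700; DTI 39.5% > 38%; employment 56 ≥ 6 mo → does not qualify.
Program C: score 738 ≥ 720; DTI 39.5% ≤ 45%; employment 56 ≥ 12 mo; reserves 6.7 ≥ 6 mo → qualifies.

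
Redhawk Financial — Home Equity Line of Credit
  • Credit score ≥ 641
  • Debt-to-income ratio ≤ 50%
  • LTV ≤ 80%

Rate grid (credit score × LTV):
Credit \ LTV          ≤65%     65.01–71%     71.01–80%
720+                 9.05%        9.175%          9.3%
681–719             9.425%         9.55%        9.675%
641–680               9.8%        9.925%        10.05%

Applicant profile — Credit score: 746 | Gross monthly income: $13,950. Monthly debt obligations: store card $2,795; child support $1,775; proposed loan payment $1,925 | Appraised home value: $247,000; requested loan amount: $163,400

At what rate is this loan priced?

Credit score 746 ≥ 641; Total monthly debts = (2,795 + 1,775 + 1,925) = 6,495. Debt-to-income = 6,495/13,950 = 46.6% — meets 50% limit
Loan-to-value = 163,400/247,000 = 66.2% — pass (80% max)
Credit 746 → row 720+; LTV 66.2% → column 65.01–71%. Grid cell → 9.175%.

9.175%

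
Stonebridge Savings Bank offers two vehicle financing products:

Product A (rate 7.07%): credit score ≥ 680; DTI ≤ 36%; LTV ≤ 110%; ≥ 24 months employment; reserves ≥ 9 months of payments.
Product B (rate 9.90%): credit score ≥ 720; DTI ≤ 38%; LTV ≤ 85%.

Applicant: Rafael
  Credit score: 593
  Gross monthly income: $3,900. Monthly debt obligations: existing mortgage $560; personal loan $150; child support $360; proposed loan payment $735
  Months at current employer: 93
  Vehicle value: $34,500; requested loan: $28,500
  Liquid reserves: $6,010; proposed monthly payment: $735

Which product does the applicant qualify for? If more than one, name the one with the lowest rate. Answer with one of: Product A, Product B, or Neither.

Total debts = (560 + 150 + 360 + 735) = 1,805; DTI = 1,805/3,900 = 46.3%.
LTV = 28,500/34,500 = 82.6%.
Reserves = 6,010/735 = 8.2 months.
Product A: score 593 < 680; DTI 46.3% > 36%; LTV 82.6% ≤ 110%; employment 93 ≥ 24 mo; reserves 8.2 < 9 mo → does not qualify.
Product B: score 593 < 720; DTI 46.3% > 38%; LTV 82.6% ≤ 85% → does not qualify.

Neither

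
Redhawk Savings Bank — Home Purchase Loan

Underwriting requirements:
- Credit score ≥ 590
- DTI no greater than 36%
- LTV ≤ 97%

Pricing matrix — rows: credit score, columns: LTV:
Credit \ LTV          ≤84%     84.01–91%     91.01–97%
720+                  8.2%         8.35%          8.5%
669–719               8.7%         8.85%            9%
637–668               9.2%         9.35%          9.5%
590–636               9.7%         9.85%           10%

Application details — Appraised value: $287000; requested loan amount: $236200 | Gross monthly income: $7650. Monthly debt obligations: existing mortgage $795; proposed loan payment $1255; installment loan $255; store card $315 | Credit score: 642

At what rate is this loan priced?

9.2%

Credit score 642 ≥ 590; Total monthly debts = (795 + 1,255 + 255 + 315) = 2,620. Debt-to-income = 2,620/7,650 = 34.2% — meets 36% limit
LTV = 236,200/287,000 = 82.3% ≤ 97%
Score 642 is in the 637–668 band; LTV 82.3% is in the ≤84% band → 9.2%.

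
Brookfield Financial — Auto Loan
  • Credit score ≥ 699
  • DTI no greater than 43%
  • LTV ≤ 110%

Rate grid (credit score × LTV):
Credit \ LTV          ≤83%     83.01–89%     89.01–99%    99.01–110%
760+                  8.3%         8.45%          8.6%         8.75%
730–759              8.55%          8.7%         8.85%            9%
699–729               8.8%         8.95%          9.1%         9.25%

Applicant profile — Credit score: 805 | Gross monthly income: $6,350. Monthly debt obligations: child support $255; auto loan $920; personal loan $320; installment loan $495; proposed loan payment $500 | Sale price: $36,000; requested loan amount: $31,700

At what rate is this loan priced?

Credit score 805 ≥ 699; Total monthly debts = (255 + 920 + 320 + 495 + 500) = 2,490. DTI: 2,490 ÷ 6,350 = 39.2%, within the 43% cap
LTV: 31,700 ÷ 36,000 = 88.1%, within 110% cap
Score 805 is in the 760+ band; LTV 88.1% is in the 83.01–89% band → 8.45%.

8.45%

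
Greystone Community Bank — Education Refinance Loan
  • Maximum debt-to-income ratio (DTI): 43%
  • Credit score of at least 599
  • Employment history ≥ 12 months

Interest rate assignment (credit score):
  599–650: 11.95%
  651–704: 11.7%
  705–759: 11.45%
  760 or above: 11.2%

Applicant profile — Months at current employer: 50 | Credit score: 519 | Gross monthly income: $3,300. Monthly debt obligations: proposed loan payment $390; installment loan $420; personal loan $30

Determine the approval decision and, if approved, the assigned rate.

Credit score 519 < 599 (below minimum)
Total monthly debts = (390 + 420 + 30) = 840. DTI = 840/3,300 = 25.5% ≤ 43%
Employment 50 ≥ 12 months
Not all requirements met → denied.

Denied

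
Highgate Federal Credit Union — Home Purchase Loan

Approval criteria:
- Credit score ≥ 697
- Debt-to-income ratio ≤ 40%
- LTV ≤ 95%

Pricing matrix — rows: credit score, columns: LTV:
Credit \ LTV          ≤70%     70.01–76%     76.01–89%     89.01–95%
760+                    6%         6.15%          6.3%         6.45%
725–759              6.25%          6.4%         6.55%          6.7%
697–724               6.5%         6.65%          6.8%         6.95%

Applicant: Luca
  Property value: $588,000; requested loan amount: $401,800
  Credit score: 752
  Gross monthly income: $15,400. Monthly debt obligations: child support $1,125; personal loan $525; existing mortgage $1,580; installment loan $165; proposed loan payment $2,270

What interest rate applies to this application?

Credit score 752 ≥ 697; Total monthly debts = (1,125 + 525 + 1,580 + 165 + 2,270) = 5,665. DTI: 5,665 ÷ 15,400 = 36.8%, within the 40% cap
LTV = 401,800/588,000 = 68.3% ≤ 95%
Row: 752 falls in 725–759. Column: 68.3% falls in ≤70%. Rate = 6.25%.

6.25%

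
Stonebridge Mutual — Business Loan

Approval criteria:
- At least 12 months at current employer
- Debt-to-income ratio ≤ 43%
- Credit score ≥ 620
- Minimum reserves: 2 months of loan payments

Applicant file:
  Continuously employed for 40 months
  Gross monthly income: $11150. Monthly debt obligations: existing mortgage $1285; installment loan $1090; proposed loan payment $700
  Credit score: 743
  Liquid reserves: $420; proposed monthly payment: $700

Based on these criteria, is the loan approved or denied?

Denied

Employment 40 ≥ 12 months
Total monthly debts = (1,285 + 1,090 + 700) = 3,075. DTI: 3,075 ÷ 11,150 = 27.6%, within the 43% cap
Credit score 743 ≥ 620 (meets)
Liquid reserves cover 420/700 = 0.6 months — < 2 required
Fails on reserves.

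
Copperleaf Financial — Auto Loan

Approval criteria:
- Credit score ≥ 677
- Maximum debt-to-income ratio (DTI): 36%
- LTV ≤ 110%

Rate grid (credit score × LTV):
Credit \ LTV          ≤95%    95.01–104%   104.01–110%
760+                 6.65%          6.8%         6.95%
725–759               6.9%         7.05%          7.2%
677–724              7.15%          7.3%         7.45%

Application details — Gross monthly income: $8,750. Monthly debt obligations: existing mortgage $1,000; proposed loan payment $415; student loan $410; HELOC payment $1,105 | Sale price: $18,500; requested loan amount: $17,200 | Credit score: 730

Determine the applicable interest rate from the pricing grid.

6.9%

Credit score 730 ≥ 677; Total monthly debts = (1,000 + 415 + 410 + 1,105) = 2,930. Debt-to-income = 2,930/8,750 = 33.5% — meets 36% limit
Loan-to-value = 17,200/18,500 = 93% — pass (110% max)
Credit 730 → row 725–759; LTV 93% → column ≤95%. Grid cell → 6.9%.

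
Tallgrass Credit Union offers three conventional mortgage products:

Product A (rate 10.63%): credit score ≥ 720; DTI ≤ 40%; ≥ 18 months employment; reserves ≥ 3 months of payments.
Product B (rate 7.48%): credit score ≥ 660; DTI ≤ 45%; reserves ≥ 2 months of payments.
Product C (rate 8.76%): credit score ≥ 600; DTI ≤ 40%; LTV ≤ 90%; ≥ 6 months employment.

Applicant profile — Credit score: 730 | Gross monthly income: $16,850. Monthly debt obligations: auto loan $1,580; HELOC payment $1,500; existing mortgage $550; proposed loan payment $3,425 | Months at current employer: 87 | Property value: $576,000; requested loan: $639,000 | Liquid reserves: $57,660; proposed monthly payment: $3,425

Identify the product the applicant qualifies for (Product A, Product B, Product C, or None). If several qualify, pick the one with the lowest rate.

Product B

Total debts = (1,580 + 1,500 + 550 + 3,425) = 7,055; DTI = 7,055/16,850 = 41.9%.
LTV = 639,000/576,000 = 110.9%.
Reserves = 57,660/3,425 = 16.8 months.
Product A: score 730 ≥ 720; DTI 41.9% > 40%; employment 87 ≥ 18 mo; reserves 16.8 ≥ 3 mo → does not qualify.
Product B: score 730 ≥ 660; DTI 41.9% ≤ 45%; reserves 16.8 ≥ 2 mo → qualifies.
Product C: score 730 ≥ 600; DTI 41.9% > 40%; LTV 110.9% > 90%; employment 87 ≥ 6 mo → does not qualify.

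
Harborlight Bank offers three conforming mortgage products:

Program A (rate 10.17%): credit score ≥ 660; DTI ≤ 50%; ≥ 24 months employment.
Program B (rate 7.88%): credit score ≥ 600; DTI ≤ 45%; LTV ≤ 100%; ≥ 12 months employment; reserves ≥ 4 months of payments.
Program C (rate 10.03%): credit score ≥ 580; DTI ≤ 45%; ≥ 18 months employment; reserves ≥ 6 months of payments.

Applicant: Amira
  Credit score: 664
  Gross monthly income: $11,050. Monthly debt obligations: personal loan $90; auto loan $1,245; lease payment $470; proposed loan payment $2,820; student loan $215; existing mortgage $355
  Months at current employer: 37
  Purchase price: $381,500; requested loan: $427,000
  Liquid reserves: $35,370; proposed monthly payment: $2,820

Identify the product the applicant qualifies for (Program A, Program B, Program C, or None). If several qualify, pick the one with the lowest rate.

Total debts = (90 + 1,245 + 470 + 2,820 + 215 + 355) = 5,195; DTI = 5,195/11,050 = 47%.
LTV = 427,000/381,500 = 111.9%.
Reserves = 35,370/2,820 = 12.5 months.
Program A: score 664 ≥ 660; DTI 47% ≤ 50%; employment 37 ≥ 24 mo → qualifies.
Program B: score 664 ≥ 600; DTI 47% > 45%; LTV 111.9% > 100%; employment 37 ≥ 12 mo; reserves 12.5 ≥ 4 mo → does not qualify.
Program C: score 664 ≥ 580; DTI 47% > 45%; employment 37 ≥ 18 mo; reserves 12.5 ≥ 6 mo → does not qualify.

Program A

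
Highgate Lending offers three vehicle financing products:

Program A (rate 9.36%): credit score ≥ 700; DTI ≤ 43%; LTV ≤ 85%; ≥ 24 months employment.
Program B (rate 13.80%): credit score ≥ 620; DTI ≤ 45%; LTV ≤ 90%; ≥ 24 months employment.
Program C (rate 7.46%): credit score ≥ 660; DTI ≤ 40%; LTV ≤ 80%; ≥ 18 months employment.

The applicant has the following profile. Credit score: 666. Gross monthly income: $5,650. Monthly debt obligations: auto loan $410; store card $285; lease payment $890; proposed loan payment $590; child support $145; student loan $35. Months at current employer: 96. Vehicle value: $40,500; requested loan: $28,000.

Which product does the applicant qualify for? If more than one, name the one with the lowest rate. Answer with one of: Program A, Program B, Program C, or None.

Program B

Total debts = (410 + 285 + 890 + 590 + 145 + 35) = 2,355; DTI = 2,355/5,650 = 41.7%.
LTV = 28,000/40,500 = 69.1%.
Program A: score 666 < 700; DTI 41.7% ≤ 43%; LTV 69.1% ≤ 85%; employment 96 ≥ 24 mo → does not qualify.
Program B: score 666 ≥ 620; DTI 41.7% ≤ 45%; LTV 69.1% ≤ 90%; employment 96 ≥ 24 mo → qualifies.
Program C: score 666 ≥ 660; DTI 41.7% > 40%; LTV 69.1% ≤ 80%; employment 96 ≥ 18 mo → does not qualify.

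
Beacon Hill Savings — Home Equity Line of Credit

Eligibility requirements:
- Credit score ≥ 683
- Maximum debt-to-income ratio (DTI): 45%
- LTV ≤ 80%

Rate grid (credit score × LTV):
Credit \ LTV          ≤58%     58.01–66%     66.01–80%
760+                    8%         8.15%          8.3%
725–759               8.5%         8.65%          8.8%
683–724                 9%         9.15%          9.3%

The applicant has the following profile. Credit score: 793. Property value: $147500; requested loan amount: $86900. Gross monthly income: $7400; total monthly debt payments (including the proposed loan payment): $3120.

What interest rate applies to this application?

8.15%

Credit score 793 ≥ 683; Debt-to-income = 3,120/7,400 = 42.2% — meets 45% limit
Loan-to-value = 86,900/147,500 = 58.9% — pass (80% max)
Row: 793 falls in 760+. Column: 58.9% falls in 58.01–66%. Rate = 8.15%.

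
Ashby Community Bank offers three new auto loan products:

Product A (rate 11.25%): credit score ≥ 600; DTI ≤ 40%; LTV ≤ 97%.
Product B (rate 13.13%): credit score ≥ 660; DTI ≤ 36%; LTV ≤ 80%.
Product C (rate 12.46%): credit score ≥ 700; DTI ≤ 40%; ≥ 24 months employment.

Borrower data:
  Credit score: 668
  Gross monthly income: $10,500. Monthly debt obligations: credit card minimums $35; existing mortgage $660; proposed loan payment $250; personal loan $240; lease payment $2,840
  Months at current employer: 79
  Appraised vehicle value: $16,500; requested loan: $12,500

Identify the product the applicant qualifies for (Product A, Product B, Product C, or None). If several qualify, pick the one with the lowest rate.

Total debts = (35 + 660 + 250 + 240 + 2,840) = 4,025; DTI = 4,025/10,500 = 38.3%.
LTV = 12,500/16,500 = 75.8%.
Product A: score 668 ≥ 600; DTI 38.3% ≤ 40%; LTV 75.8% ≤ 97% → qualifies.
Product B: score 668 ≥ 660; DTI 38.3% > 36%; LTV 75.8% ≤ 80% → does not qualify.
Product C: score 668 < 700; DTI 38.3% ≤ 40%; employment 79 ≥ 24 mo → does not qualify.

Product A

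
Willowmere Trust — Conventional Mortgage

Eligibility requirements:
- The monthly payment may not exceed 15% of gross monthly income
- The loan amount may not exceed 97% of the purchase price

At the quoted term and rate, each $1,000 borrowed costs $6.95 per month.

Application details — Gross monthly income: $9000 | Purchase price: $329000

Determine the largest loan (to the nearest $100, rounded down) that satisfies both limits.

Payment cap: 15% × $9,000 = $1,350/month.
At $6.95 per $1,000, that supports 1,350/6.95 × 1,000 ≈ $194,244 → $194,200.
LTV cap: 97% × $329,000 = $319,130 → $319,100.
Binding constraint: payment-to-income.

$194,200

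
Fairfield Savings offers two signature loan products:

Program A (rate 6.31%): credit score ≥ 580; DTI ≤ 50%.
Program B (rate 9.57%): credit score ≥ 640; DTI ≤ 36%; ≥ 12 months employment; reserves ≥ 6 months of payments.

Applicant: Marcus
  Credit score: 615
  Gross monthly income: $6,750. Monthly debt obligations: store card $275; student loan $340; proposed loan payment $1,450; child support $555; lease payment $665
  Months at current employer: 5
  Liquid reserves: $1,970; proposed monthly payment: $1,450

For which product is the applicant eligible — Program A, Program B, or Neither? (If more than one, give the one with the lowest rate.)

Total debts = (275 + 340 + 1,450 + 555 + 665) = 3,285; DTI = 3,285/6,750 = 48.7%.
Reserves = 1,970/1,450 = 1.4 months.
Program A: score 615 ≥ 580; DTI 48.7% ≤ 50% → qualifies.
Program B: score 615 < 640; DTI 48.7% > 36%; employment 5 < 12 mo; reserves 1.4 < 6 mo → does not qualify.

Program A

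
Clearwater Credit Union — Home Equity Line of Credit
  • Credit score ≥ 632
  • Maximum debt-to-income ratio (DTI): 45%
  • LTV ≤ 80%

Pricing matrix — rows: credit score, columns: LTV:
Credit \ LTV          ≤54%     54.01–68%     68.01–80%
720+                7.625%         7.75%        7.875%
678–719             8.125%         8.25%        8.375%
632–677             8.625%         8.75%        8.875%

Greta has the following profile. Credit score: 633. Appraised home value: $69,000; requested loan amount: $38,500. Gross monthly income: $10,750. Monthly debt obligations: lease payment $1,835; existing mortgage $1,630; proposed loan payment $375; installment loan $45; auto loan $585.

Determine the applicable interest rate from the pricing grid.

Credit score 633 ≥ 632; Total monthly debts = (1,835 + 1,630 + 375 + 45 + 585) = 4,470. DTI = 4,470/10,750 = 41.6% ≤ 45%
LTV = 38,500/69,000 = 55.8% ≤ 80%
Credit 633 → row 632–677; LTV 55.8% → column 54.01–68%. Grid cell → 8.75%.

8.75%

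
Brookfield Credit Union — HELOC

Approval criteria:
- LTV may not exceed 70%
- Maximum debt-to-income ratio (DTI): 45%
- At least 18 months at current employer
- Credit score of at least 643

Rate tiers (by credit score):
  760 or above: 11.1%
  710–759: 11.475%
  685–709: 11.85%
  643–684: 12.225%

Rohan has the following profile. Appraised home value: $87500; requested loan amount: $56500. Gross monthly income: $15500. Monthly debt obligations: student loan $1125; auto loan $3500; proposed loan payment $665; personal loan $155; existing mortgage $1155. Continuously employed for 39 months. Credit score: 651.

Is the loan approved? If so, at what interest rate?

Approved at 12.225%

Credit score 651 ≥ 643 (meets minimum)
Total monthly debts = (1,125 + 3,500 + 665 + 155 + 1,155) = 6,600. DTI = 6,600/15,500 = 42.6% ≤ 45%
Employment 39 ≥ 18 months
LTV = 56,500/87,500 = 64.6% ≤ 70%
All requirements met. Score 651 falls in the 643–684 tier → 12.225%.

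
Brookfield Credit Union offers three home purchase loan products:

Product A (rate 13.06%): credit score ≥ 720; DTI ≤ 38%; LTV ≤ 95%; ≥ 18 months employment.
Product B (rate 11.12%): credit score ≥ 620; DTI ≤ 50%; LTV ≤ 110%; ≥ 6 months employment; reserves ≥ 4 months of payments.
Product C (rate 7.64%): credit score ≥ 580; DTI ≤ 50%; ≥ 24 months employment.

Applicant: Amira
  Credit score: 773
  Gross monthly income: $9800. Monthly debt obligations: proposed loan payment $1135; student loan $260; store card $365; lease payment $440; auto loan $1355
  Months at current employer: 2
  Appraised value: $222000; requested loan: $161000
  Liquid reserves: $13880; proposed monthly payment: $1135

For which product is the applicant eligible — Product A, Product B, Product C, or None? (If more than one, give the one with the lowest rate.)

None

Total debts = (1,135 + 260 + 365 + 440 + 1,355) = 3,555; DTI = 3,555/9,800 = 36.3%.
LTV = 161,000/222,000 = 72.5%.
Reserves = 13,880/1,135 = 12.2 months.
Product A: score 773 ≥ 720; DTI 36.3% ≤ 38%; LTV 72.5% ≤ 95%; employment 2 < 18 mo → does not qualify.
Product B: score 773 ≥ 620; DTI 36.3% ≤ 50%; LTV 72.5% ≤ 110%; employment 2 < 6 mo; reserves 12.2 ≥ 4 mo → does not qualify.
Product C: score 773 ≥ 580; DTI 36.3% ≤ 50%; employment 2 < 24 mo → does not qualify.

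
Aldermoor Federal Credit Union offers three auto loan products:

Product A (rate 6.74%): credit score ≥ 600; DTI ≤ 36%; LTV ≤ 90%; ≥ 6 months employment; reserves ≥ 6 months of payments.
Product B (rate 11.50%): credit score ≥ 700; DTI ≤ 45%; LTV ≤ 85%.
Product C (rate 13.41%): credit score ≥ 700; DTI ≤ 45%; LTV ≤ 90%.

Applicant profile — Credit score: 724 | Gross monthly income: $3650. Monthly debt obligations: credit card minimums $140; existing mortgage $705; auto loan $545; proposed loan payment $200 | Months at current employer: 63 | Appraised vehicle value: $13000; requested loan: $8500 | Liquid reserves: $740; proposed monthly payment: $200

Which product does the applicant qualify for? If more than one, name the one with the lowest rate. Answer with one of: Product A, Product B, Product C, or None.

Product B

Total debts = (140 + 705 + 545 + 200) = 1,590; DTI = 1,590/3,650 = 43.6%.
LTV = 8,500/13,000 = 65.4%.
Reserves = 740/200 = 3.7 months.
Product A: score 724 ≥ 600; DTI 43.6% > 36%; LTV 65.4% ≤ 90%; employment 63 ≥ 6 mo; reserves 3.7 < 6 mo → does not qualify.
Product B: score 724 ≥ 700; DTI 43.6% ≤ 45%; LTV 65.4% ≤ 85% → qualifies.
Product C: score 724 ≥ 700; DTI 43.6% ≤ 45%; LTV 65.4% ≤ 90% → qualifies.
Qualifying: Product B, Product C. Lowest rate is 11.50% → Product B.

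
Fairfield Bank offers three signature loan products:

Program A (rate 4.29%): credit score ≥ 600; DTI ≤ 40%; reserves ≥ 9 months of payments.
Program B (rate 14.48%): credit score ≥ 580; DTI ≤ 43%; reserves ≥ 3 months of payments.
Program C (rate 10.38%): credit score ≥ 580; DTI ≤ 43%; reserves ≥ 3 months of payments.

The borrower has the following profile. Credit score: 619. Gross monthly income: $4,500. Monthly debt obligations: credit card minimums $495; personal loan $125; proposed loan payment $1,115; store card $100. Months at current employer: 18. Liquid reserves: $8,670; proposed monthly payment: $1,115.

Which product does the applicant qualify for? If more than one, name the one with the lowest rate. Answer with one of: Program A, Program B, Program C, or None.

Program C

Total debts = (495 + 125 + 1,115 + 100) = 1,835; DTI = 1,835/4,500 = 40.8%.
Reserves = 8,670/1,115 = 7.8 months.
Program A: score 619 ≥ 600; DTI 40.8% > 40%; reserves 7.8 < 9 mo → does not qualify.
Program B: score 619 ≥ 580; DTI 40.8% ≤ 43%; reserves 7.8 ≥ 3 mo → qualifies.
Program C: score 619 ≥ 580; DTI 40.8% ≤ 43%; reserves 7.8 ≥ 3 mo → qualifies.
Qualifying: Program B, Program C. Lowest rate is 10.38% → Program C.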